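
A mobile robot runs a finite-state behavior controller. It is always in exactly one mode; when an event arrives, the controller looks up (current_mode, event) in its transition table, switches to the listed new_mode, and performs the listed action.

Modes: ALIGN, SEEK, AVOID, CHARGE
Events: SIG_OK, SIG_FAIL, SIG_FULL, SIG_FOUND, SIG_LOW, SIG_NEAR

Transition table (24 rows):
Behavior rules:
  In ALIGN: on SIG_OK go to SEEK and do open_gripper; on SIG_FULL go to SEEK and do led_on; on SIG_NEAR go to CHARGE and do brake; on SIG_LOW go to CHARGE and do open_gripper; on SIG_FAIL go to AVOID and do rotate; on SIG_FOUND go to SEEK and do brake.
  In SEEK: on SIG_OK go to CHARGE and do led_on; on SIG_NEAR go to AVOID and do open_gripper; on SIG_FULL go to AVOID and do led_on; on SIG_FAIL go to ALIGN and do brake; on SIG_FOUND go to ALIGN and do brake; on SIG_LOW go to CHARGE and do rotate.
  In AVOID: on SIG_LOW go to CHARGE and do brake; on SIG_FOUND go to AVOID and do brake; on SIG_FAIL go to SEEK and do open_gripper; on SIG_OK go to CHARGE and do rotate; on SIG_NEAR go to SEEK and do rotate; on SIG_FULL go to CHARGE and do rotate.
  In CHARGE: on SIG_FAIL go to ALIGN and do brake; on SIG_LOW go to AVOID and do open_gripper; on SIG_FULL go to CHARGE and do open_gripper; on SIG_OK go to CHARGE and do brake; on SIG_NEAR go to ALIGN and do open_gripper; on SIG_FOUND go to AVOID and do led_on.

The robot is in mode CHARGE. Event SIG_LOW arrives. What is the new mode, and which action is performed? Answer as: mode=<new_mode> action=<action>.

current mode = CHARGE; filter table to that mode:
  (CHARGE, SIG_FAIL) → (ALIGN, brake)
  (CHARGE, SIG_LOW) → (AVOID, open_gripper)  ← event matches
  (CHARGE, SIG_FULL) → (CHARGE, open_gripper)
  (CHARGE, SIG_OK) → (CHARGE, brake)
  (CHARGE, SIG_NEAR) → (ALIGN, open_gripper)
  (CHARGE, SIG_FOUND) → (AVOID, led_on)
event = SIG_LOW selects (AVOID, open_gripper)

mode=AVOID action=open_gripper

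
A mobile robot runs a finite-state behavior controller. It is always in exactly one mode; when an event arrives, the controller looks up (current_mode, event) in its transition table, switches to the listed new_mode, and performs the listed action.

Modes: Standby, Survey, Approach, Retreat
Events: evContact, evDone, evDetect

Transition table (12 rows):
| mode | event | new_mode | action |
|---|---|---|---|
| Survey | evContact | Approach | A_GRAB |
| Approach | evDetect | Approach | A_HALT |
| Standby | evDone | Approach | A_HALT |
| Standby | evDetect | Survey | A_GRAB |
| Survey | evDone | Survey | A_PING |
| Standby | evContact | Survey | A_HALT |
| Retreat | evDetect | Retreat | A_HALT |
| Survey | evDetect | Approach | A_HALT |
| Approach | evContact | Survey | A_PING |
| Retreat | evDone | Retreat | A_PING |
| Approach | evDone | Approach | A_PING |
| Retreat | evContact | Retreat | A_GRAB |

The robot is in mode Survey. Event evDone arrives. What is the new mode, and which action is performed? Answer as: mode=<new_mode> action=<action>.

mode=Survey action=A_PING

current mode = Survey; filter table to that mode:
  (Survey, evContact) → (Approach, A_GRAB)
  (Survey, evDone) → (Survey, A_PING)  ← event matches
  (Survey, evDetect) → (Approach, A_HALT)
event = evDone selects (Survey, A_PING)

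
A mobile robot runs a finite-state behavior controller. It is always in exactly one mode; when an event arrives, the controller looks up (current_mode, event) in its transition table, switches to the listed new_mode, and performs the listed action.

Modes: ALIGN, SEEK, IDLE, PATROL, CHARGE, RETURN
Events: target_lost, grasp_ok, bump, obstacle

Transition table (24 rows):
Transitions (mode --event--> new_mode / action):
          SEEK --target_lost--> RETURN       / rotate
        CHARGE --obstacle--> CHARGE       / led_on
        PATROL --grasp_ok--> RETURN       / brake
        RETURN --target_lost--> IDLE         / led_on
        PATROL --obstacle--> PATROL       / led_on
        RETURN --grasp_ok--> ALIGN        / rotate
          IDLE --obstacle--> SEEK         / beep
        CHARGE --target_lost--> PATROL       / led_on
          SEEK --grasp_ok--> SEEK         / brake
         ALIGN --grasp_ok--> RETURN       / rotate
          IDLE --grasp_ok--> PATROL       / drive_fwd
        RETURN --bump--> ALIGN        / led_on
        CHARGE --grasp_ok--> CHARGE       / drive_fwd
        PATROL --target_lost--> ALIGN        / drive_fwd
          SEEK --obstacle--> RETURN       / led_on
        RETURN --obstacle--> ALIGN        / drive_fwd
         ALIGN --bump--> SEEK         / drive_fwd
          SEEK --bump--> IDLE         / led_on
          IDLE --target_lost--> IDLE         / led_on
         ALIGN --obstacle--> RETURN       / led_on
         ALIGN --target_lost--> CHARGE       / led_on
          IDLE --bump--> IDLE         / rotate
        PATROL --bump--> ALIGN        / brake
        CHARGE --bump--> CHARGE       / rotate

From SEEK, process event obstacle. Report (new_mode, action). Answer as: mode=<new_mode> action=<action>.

current mode = SEEK; filter table to that mode:
  (SEEK, target_lost) → (RETURN, rotate)
  (SEEK, grasp_ok) → (SEEK, brake)
  (SEEK, obstacle) → (RETURN, led_on)  ← event matches
  (SEEK, bump) → (IDLE, led_on)
event = obstacle selects (RETURN, led_on)

mode=RETURN action=led_on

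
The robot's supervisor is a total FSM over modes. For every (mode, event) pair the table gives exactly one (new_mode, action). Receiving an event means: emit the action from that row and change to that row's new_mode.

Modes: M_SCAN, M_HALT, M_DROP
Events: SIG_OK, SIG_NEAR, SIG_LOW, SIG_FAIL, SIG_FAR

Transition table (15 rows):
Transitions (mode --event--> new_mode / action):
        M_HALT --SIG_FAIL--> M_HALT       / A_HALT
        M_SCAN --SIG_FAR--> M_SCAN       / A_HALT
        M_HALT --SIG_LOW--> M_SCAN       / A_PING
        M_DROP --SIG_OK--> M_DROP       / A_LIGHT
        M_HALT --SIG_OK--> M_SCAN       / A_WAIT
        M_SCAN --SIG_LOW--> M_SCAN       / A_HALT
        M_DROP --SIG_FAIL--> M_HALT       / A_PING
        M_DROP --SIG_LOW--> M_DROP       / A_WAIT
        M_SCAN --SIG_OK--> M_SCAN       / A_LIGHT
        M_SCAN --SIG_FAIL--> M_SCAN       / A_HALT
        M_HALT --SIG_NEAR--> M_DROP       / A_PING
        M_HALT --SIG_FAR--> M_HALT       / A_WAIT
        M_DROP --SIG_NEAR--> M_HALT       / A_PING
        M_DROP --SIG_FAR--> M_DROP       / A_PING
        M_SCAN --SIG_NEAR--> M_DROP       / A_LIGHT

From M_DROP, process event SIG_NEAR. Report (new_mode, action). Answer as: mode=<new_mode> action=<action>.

mode=M_HALT action=A_PING

current mode = M_DROP; filter table to that mode:
  (M_DROP, SIG_OK) → (M_DROP, A_LIGHT)
  (M_DROP, SIG_FAIL) → (M_HALT, A_PING)
  (M_DROP, SIG_LOW) → (M_DROP, A_WAIT)
  (M_DROP, SIG_NEAR) → (M_HALT, A_PING)  ← event matches
  (M_DROP, SIG_FAR) → (M_DROP, A_PING)
event = SIG_NEAR selects (M_HALT, A_PING)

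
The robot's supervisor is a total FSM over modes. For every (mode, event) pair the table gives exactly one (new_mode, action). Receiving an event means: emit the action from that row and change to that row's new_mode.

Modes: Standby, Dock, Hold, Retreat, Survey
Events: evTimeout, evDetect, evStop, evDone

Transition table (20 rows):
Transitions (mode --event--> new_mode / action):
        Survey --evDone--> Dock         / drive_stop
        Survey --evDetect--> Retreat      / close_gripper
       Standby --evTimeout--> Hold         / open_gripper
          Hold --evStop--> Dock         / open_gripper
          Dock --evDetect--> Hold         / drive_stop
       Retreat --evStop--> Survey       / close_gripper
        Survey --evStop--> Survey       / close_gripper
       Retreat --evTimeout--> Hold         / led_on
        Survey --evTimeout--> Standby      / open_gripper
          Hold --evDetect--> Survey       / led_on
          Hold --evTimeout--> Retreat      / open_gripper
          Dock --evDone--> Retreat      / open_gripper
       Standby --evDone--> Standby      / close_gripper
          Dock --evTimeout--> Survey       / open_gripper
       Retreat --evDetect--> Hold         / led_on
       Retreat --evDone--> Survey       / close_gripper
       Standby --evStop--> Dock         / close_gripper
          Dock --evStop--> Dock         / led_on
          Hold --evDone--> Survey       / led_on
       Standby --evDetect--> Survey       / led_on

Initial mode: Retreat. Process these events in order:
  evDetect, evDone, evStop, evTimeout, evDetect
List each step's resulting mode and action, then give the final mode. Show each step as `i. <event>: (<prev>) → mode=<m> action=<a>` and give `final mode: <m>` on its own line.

1. evDetect: (Retreat) → mode=Hold action=led_on
2. evDone: (Hold) → mode=Survey action=led_on
3. evStop: (Survey) → mode=Survey action=close_gripper
4. evTimeout: (Survey) → mode=Standby action=open_gripper
5. evDetect: (Standby) → mode=Survey action=led_on

final mode: Survey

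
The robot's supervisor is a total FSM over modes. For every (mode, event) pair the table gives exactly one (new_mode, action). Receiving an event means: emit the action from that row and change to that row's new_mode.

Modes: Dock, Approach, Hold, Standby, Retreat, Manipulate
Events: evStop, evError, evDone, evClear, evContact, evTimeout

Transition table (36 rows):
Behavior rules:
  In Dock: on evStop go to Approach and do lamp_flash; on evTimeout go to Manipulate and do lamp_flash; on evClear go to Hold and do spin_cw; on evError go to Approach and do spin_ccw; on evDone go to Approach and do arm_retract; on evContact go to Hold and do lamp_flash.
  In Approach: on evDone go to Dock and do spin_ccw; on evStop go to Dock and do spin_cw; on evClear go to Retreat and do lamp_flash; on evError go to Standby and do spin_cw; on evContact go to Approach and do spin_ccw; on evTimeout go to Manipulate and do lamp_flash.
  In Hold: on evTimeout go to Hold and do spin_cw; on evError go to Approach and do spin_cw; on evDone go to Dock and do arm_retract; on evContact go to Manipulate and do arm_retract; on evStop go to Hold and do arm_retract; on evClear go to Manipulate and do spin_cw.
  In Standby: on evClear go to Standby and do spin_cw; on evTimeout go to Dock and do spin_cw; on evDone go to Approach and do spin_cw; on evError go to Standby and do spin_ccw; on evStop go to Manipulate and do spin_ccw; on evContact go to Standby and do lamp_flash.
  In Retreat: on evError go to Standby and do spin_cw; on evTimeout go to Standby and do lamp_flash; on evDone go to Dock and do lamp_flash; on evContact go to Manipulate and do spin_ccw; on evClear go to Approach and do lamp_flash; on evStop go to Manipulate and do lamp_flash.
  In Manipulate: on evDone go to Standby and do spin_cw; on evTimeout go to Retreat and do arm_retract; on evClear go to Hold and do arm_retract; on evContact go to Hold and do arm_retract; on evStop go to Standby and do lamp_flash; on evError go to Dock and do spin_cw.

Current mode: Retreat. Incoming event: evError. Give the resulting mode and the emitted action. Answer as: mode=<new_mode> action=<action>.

current mode = Retreat; filter table to that mode:
  (Retreat, evError) → (Standby, spin_cw)  ← event matches
  (Retreat, evTimeout) → (Standby, lamp_flash)
  (Retreat, evDone) → (Dock, lamp_flash)
  (Retreat, evContact) → (Manipulate, spin_ccw)
  (Retreat, evClear) → (Approach, lamp_flash)
  (Retreat, evStop) → (Manipulate, lamp_flash)
event = evError selects (Standby, spin_cw)

mode=Standby action=spin_cw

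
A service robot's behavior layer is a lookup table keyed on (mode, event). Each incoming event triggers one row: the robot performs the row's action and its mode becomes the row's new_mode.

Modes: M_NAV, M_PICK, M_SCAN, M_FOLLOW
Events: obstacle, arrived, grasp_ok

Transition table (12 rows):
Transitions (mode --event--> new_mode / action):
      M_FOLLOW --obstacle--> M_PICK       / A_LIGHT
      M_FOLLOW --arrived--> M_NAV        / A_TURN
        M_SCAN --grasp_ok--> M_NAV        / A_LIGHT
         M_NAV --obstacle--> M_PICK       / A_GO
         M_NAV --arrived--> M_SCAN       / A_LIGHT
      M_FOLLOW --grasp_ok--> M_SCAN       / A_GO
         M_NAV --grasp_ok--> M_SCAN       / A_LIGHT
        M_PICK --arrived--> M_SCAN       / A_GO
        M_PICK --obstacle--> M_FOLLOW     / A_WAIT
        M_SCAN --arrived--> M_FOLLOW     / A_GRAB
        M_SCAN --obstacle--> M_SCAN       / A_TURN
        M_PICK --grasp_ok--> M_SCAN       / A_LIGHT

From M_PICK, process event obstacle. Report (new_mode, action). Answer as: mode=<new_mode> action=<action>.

mode=M_FOLLOW action=A_WAIT

current mode = M_PICK; filter table to that mode:
  (M_PICK, arrived) → (M_SCAN, A_GO)
  (M_PICK, obstacle) → (M_FOLLOW, A_WAIT)  ← event matches
  (M_PICK, grasp_ok) → (M_SCAN, A_LIGHT)
event = obstacle selects (M_FOLLOW, A_WAIT)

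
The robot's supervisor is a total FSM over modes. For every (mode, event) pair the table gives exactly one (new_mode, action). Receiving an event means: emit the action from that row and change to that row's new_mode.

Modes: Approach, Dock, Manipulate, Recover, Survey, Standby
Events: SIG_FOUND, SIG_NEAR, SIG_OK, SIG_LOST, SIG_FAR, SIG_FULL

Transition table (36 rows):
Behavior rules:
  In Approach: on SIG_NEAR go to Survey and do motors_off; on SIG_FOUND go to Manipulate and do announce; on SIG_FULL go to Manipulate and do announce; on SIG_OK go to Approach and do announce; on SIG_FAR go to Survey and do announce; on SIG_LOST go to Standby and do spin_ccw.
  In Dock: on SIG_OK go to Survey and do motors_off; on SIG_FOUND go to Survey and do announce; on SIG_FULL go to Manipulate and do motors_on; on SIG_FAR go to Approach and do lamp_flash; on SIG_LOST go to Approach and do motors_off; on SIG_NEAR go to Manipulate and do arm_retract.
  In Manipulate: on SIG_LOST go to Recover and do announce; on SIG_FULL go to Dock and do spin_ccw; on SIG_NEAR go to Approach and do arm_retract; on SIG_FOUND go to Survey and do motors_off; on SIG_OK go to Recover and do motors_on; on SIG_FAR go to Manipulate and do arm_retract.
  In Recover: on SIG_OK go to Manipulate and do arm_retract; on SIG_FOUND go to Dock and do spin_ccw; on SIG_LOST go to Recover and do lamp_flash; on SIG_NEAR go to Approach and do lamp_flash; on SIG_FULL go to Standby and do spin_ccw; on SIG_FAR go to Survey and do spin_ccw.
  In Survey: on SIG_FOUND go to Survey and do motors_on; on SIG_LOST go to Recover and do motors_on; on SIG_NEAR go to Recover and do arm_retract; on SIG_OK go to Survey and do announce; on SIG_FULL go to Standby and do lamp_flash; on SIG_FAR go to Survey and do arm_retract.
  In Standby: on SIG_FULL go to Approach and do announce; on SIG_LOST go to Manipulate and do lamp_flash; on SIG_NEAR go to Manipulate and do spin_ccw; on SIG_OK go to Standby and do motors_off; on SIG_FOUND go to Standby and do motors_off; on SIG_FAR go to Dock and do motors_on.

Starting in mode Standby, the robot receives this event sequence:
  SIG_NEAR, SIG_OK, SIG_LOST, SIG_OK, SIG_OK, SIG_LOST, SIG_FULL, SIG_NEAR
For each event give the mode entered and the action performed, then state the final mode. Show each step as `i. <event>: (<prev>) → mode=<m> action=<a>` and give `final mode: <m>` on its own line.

1. SIG_NEAR: (Standby) → mode=Manipulate action=spin_ccw
2. SIG_OK: (Manipulate) → mode=Recover action=motors_on
3. SIG_LOST: (Recover) → mode=Recover action=lamp_flash
4. SIG_OK: (Recover) → mode=Manipulate action=arm_retract
5. SIG_OK: (Manipulate) → mode=Recover action=motors_on
6. SIG_LOST: (Recover) → mode=Recover action=lamp_flash
7. SIG_FULL: (Recover) → mode=Standby action=spin_ccw
8. SIG_NEAR: (Standby) → mode=Manipulate action=spin_ccw

final mode: Manipulate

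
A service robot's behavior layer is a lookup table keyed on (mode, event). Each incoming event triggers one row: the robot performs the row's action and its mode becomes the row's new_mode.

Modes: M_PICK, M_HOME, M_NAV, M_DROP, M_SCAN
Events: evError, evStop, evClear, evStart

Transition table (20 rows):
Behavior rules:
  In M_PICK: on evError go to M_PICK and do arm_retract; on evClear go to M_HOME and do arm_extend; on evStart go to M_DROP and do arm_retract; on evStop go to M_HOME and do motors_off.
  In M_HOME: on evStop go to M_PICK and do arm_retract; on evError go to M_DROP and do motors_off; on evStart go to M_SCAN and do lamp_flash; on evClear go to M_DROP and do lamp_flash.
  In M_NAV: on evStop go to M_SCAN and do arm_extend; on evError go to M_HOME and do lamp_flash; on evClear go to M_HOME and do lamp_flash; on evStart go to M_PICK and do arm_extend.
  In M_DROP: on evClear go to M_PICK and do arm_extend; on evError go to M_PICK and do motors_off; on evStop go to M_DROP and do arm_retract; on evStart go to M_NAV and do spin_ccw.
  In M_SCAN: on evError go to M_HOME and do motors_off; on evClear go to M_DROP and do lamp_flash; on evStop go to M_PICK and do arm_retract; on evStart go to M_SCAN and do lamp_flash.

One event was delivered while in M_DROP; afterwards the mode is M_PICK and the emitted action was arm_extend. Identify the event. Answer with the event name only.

try evError: (M_DROP, evError) → (M_PICK, motors_off)
try evStop: (M_DROP, evStop) → (M_DROP, arm_retract)
try evClear: (M_DROP, evClear) → (M_PICK, arm_extend)  ← matches
try evStart: (M_DROP, evStart) → (M_NAV, spin_ccw)

evClear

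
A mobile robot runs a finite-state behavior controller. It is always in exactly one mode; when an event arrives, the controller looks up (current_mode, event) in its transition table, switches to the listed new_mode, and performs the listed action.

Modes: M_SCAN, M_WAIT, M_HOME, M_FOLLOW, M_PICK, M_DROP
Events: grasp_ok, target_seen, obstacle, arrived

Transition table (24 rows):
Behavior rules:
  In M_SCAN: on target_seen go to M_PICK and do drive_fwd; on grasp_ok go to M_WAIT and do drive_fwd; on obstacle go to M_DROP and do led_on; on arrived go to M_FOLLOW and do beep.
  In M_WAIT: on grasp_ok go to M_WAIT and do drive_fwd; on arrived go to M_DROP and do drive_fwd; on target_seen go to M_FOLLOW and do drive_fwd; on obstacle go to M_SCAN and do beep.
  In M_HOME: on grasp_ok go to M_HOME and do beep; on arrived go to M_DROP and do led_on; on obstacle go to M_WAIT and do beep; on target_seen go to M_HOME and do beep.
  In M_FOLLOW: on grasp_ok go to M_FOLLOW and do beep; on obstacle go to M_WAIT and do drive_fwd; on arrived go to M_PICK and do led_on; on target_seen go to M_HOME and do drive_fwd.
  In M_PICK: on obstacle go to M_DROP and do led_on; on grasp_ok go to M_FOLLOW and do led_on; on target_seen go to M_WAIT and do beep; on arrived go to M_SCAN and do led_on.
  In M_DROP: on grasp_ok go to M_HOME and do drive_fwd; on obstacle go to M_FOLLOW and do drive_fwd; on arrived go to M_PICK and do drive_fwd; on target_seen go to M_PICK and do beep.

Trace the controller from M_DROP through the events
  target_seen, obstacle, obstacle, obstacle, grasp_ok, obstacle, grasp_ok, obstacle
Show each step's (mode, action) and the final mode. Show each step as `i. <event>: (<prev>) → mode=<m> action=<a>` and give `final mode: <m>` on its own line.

final mode: M_SCAN

1. target_seen: (M_DROP) → mode=M_PICK action=beep
2. obstacle: (M_PICK) → mode=M_DROP action=led_on
3. obstacle: (M_DROP) → mode=M_FOLLOW action=drive_fwd
4. obstacle: (M_FOLLOW) → mode=M_WAIT action=drive_fwd
5. grasp_ok: (M_WAIT) → mode=M_WAIT action=drive_fwd
6. obstacle: (M_WAIT) → mode=M_SCAN action=beep
7. grasp_ok: (M_SCAN) → mode=M_WAIT action=drive_fwd
8. obstacle: (M_WAIT) → mode=M_SCAN action=beep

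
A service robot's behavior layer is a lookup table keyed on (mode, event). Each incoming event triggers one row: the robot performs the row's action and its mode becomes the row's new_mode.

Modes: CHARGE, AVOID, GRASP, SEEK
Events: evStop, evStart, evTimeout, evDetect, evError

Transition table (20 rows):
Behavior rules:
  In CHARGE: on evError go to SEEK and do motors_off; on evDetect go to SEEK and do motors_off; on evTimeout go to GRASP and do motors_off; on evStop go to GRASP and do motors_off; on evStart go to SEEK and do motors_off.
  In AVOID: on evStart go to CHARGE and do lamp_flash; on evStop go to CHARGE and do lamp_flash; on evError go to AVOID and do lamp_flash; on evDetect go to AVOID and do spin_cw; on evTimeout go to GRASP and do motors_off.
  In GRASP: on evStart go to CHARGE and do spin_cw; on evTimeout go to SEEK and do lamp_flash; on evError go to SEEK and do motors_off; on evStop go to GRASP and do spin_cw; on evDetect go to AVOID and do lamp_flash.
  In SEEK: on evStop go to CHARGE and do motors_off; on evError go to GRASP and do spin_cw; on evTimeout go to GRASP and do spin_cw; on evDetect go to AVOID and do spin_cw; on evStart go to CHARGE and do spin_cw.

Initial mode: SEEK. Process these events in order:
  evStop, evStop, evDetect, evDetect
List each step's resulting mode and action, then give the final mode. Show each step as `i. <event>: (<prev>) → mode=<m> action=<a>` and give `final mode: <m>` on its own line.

final mode: AVOID

1. evStop: (SEEK) → mode=CHARGE action=motors_off
2. evStop: (CHARGE) → mode=GRASP action=motors_off
3. evDetect: (GRASP) → mode=AVOID action=lamp_flash
4. evDetect: (AVOID) → mode=AVOID action=spin_cw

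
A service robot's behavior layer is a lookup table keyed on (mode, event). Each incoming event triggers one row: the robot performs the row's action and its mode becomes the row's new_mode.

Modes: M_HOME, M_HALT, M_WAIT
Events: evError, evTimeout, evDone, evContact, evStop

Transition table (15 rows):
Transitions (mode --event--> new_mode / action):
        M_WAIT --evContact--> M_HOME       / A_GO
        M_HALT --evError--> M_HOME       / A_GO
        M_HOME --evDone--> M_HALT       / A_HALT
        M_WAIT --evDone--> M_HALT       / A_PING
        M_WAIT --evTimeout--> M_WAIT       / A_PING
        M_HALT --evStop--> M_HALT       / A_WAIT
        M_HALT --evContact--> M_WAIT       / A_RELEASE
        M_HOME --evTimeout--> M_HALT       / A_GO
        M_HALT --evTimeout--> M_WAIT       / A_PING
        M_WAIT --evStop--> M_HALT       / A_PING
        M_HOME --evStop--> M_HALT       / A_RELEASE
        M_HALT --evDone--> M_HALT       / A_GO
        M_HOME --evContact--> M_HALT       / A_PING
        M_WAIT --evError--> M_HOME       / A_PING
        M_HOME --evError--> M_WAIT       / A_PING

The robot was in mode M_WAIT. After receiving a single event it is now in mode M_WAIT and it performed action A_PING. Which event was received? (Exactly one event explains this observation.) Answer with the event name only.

try evError: (M_WAIT, evError) → (M_HOME, A_PING)
try evTimeout: (M_WAIT, evTimeout) → (M_WAIT, A_PING)  ← matches
try evDone: (M_WAIT, evDone) → (M_HALT, A_PING)
try evContact: (M_WAIT, evContact) → (M_HOME, A_GO)
try evStop: (M_WAIT, evStop) → (M_HALT, A_PING)

evTimeout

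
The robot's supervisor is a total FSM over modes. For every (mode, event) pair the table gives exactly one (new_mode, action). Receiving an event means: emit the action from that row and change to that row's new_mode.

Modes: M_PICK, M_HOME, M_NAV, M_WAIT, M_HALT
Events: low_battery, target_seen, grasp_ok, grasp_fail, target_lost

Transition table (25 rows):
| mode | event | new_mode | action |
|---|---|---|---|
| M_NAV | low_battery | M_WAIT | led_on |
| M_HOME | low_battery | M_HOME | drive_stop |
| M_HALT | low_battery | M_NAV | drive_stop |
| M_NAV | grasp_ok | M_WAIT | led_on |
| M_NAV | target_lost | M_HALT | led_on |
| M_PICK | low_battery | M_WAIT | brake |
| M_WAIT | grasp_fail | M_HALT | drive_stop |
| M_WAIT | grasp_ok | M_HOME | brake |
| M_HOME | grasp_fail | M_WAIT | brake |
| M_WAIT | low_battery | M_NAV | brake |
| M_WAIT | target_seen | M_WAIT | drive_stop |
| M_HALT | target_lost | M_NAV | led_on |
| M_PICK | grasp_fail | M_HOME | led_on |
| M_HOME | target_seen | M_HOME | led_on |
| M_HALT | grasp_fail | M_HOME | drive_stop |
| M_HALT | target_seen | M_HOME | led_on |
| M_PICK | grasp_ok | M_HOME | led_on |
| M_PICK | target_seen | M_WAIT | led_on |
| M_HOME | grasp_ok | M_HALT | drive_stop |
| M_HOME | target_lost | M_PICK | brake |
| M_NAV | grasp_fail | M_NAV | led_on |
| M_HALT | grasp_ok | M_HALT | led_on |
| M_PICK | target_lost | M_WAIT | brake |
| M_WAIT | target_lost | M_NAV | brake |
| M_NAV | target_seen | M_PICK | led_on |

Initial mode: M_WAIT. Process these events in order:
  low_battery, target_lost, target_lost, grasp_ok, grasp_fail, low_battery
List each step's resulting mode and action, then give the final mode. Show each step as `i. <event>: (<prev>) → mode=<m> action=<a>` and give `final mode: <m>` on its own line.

final mode: M_NAV

1. low_battery: (M_WAIT) → mode=M_NAV action=brake
2. target_lost: (M_NAV) → mode=M_HALT action=led_on
3. target_lost: (M_HALT) → mode=M_NAV action=led_on
4. grasp_ok: (M_NAV) → mode=M_WAIT action=led_on
5. grasp_fail: (M_WAIT) → mode=M_HALT action=drive_stop
6. low_battery: (M_HALT) → mode=M_NAV action=drive_stop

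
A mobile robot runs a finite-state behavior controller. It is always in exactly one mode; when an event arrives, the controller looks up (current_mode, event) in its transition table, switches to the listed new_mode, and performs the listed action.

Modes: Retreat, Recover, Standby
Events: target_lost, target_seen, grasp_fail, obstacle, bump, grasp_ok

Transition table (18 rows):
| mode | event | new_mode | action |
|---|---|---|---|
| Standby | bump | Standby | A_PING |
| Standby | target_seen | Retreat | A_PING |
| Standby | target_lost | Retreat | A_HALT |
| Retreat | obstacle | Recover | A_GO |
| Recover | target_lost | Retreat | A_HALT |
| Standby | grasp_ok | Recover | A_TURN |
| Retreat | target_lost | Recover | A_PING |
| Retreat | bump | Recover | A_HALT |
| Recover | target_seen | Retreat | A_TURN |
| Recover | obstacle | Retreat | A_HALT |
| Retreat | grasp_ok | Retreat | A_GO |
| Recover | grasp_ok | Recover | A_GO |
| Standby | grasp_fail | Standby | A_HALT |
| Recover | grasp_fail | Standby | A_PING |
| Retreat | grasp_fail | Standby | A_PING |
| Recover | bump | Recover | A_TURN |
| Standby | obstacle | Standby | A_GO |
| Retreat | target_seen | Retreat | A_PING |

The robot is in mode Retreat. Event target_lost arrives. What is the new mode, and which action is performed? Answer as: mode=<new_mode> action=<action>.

mode=Recover action=A_PING

current mode = Retreat; filter table to that mode:
  (Retreat, obstacle) → (Recover, A_GO)
  (Retreat, target_lost) → (Recover, A_PING)  ← event matches
  (Retreat, bump) → (Recover, A_HALT)
  (Retreat, grasp_ok) → (Retreat, A_GO)
  (Retreat, grasp_fail) → (Standby, A_PING)
  (Retreat, target_seen) → (Retreat, A_PING)
event = target_lost selects (Recover, A_PING)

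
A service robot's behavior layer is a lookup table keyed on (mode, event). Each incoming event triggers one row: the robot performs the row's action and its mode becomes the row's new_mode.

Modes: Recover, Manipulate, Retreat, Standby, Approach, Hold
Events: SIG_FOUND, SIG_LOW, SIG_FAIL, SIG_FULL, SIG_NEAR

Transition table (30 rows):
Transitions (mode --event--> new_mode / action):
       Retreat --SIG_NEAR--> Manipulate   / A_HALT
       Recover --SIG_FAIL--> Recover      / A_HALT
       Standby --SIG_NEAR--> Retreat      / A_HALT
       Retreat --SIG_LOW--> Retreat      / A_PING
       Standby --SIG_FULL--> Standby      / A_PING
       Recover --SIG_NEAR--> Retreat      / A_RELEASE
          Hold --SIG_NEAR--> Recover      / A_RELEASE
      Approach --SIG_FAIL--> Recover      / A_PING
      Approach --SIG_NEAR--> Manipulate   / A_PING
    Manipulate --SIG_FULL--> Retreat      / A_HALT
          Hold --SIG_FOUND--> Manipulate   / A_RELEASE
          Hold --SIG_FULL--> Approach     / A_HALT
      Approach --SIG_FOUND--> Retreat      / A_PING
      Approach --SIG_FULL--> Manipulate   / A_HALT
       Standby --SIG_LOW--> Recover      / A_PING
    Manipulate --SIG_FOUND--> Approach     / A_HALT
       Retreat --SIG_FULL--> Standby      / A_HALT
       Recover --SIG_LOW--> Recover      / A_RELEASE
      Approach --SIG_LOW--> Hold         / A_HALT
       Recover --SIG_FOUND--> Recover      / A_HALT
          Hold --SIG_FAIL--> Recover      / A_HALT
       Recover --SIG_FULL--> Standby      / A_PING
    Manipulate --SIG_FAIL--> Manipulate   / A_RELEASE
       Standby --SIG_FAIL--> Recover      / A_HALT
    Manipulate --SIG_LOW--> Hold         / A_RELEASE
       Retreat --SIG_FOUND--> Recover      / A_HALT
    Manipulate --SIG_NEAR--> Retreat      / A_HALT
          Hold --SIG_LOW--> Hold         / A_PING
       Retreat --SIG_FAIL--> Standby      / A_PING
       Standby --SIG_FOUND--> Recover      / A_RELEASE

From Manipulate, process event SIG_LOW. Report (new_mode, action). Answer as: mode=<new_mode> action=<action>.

mode=Hold action=A_RELEASE

current mode = Manipulate; filter table to that mode:
  (Manipulate, SIG_FULL) → (Retreat, A_HALT)
  (Manipulate, SIG_FOUND) → (Approach, A_HALT)
  (Manipulate, SIG_FAIL) → (Manipulate, A_RELEASE)
  (Manipulate, SIG_LOW) → (Hold, A_RELEASE)  ← event matches
  (Manipulate, SIG_NEAR) → (Retreat, A_HALT)
event = SIG_LOW selects (Hold, A_RELEASE)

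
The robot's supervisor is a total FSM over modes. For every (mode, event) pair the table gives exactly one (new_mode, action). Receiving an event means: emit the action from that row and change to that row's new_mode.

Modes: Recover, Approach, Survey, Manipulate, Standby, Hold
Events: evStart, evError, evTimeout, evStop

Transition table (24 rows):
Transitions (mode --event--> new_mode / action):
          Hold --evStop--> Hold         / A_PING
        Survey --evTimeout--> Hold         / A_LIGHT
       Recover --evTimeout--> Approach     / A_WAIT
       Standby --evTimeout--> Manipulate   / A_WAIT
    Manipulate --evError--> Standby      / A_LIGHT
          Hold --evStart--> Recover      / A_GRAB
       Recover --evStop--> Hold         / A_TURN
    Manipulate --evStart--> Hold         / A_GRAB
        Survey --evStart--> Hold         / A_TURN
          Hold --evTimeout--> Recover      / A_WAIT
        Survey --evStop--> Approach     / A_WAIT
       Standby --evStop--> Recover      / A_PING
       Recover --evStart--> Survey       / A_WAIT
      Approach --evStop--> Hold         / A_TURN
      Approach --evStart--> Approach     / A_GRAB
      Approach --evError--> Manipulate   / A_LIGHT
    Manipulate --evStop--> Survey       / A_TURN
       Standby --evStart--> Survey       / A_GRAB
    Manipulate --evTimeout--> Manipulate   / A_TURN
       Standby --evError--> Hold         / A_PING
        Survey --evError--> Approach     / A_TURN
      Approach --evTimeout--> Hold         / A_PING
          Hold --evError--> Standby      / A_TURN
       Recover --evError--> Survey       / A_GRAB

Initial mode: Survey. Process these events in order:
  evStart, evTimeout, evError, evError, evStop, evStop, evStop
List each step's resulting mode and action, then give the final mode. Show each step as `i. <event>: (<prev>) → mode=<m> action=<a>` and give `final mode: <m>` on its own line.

final mode: Hold

1. evStart: (Survey) → mode=Hold action=A_TURN
2. evTimeout: (Hold) → mode=Recover action=A_WAIT
3. evError: (Recover) → mode=Survey action=A_GRAB
4. evError: (Survey) → mode=Approach action=A_TURN
5. evStop: (Approach) → mode=Hold action=A_TURN
6. evStop: (Hold) → mode=Hold action=A_PING
7. evStop: (Hold) → mode=Hold action=A_PING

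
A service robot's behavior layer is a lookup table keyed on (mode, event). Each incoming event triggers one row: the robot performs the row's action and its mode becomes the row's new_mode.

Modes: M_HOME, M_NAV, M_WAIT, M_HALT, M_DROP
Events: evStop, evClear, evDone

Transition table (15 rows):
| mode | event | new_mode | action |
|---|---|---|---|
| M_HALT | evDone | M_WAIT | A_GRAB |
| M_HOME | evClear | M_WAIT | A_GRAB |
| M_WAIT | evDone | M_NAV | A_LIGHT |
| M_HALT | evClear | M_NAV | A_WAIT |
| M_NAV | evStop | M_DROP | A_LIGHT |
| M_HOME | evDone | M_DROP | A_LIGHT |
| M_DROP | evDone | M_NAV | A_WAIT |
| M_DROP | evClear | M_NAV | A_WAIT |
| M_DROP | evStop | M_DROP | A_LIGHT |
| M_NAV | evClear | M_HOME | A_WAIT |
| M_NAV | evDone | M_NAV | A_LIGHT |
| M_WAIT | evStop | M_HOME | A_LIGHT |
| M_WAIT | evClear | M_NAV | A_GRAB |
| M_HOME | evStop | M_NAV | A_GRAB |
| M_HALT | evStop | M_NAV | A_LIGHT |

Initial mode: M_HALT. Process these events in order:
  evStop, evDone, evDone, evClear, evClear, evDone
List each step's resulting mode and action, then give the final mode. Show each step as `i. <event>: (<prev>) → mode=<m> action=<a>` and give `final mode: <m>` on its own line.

final mode: M_NAV

1. evStop: (M_HALT) → mode=M_NAV action=A_LIGHT
2. evDone: (M_NAV) → mode=M_NAV action=A_LIGHT
3. evDone: (M_NAV) → mode=M_NAV action=A_LIGHT
4. evClear: (M_NAV) → mode=M_HOME action=A_WAIT
5. evClear: (M_HOME) → mode=M_WAIT action=A_GRAB
6. evDone: (M_WAIT) → mode=M_NAV action=A_LIGHT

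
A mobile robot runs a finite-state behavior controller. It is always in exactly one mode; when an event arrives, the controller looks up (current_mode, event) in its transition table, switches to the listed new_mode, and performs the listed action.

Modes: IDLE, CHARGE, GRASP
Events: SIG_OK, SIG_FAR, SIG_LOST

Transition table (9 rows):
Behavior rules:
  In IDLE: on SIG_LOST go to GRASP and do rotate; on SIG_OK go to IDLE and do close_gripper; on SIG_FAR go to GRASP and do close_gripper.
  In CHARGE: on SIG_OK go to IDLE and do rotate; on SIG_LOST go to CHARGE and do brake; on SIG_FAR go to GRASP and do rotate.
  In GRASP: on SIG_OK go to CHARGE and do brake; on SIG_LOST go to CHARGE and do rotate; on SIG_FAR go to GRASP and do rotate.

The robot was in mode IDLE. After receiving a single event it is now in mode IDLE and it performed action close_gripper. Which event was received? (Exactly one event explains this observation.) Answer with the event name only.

try SIG_OK: (IDLE, SIG_OK) → (IDLE, close_gripper)  ← matches
try SIG_FAR: (IDLE, SIG_FAR) → (GRASP, close_gripper)
try SIG_LOST: (IDLE, SIG_LOST) → (GRASP, rotate)

SIG_OK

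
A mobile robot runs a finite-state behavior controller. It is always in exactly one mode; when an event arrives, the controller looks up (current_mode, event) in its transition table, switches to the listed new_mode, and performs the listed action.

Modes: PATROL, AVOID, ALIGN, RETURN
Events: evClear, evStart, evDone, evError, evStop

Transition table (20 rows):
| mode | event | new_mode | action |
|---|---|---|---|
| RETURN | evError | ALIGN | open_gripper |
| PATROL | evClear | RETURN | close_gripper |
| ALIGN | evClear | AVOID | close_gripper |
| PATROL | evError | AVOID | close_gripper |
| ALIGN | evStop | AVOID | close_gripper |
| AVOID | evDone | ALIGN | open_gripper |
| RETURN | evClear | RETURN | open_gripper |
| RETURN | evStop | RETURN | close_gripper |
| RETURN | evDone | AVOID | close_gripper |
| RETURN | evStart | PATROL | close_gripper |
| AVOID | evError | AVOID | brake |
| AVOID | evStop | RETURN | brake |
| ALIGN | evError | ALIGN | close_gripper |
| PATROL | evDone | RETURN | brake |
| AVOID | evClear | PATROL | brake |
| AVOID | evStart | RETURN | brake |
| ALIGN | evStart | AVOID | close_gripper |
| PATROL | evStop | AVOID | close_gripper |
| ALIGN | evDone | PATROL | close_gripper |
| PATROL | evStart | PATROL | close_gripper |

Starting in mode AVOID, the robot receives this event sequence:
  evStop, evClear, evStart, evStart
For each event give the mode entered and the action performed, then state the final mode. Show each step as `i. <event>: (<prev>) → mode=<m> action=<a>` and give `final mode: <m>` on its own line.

final mode: PATROL

1. evStop: (AVOID) → mode=RETURN action=brake
2. evClear: (RETURN) → mode=RETURN action=open_gripper
3. evStart: (RETURN) → mode=PATROL action=close_gripper
4. evStart: (PATROL) → mode=PATROL action=close_gripper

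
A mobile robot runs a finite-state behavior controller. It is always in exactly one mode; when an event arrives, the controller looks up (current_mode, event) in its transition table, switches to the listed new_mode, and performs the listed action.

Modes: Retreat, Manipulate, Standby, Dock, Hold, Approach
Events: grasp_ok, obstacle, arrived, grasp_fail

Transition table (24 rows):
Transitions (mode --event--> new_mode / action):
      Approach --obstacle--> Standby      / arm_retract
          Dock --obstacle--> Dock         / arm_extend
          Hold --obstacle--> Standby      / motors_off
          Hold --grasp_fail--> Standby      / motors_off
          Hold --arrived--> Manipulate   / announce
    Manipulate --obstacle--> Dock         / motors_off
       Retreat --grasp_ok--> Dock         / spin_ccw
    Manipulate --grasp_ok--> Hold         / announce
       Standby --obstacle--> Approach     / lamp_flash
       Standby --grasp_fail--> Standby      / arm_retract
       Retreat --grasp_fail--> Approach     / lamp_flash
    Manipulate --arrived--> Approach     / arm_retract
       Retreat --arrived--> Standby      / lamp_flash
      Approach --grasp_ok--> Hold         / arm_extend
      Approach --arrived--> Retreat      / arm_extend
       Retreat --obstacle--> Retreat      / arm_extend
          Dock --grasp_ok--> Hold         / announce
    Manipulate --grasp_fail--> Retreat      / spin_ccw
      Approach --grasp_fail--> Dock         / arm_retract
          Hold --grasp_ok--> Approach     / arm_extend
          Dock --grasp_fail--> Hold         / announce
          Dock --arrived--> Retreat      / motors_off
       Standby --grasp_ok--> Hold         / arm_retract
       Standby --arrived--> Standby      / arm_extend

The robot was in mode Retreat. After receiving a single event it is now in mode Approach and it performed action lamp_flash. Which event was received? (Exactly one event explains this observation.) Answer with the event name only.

try grasp_ok: (Retreat, grasp_ok) → (Dock, spin_ccw)
try obstacle: (Retreat, obstacle) → (Retreat, arm_extend)
try arrived: (Retreat, arrived) → (Standby, lamp_flash)
try grasp_fail: (Retreat, grasp_fail) → (Approach, lamp_flash)  ← matches

grasp_fail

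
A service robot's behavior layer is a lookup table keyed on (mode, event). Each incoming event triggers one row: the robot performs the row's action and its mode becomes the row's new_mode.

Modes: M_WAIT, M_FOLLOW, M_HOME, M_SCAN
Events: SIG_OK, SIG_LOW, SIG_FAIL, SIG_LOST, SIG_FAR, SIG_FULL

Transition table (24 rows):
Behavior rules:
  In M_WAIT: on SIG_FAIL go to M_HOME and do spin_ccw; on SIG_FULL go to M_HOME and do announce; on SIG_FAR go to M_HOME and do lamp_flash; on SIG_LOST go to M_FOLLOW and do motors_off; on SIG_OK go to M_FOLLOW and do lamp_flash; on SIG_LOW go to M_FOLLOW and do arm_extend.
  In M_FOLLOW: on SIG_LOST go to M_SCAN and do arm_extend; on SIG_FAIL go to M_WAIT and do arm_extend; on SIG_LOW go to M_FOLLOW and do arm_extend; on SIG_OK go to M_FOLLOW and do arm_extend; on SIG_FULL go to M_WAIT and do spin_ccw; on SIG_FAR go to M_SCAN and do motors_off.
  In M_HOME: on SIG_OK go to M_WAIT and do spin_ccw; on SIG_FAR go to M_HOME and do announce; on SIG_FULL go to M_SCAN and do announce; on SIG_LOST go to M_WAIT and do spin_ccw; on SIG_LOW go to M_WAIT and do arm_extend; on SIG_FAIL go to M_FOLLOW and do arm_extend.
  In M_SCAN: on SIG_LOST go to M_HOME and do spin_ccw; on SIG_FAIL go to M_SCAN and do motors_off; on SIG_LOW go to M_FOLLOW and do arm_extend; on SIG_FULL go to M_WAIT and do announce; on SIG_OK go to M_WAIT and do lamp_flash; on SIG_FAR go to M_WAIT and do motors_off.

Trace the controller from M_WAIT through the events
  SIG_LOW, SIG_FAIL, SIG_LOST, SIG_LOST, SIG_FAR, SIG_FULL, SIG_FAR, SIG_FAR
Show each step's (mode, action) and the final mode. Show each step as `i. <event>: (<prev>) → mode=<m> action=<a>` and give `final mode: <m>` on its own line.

1. SIG_LOW: (M_WAIT) → mode=M_FOLLOW action=arm_extend
2. SIG_FAIL: (M_FOLLOW) → mode=M_WAIT action=arm_extend
3. SIG_LOST: (M_WAIT) → mode=M_FOLLOW action=motors_off
4. SIG_LOST: (M_FOLLOW) → mode=M_SCAN action=arm_extend
5. SIG_FAR: (M_SCAN) → mode=M_WAIT action=motors_off
6. SIG_FULL: (M_WAIT) → mode=M_HOME action=announce
7. SIG_FAR: (M_HOME) → mode=M_HOME action=announce
8. SIG_FAR: (M_HOME) → mode=M_HOME action=announce

final mode: M_HOME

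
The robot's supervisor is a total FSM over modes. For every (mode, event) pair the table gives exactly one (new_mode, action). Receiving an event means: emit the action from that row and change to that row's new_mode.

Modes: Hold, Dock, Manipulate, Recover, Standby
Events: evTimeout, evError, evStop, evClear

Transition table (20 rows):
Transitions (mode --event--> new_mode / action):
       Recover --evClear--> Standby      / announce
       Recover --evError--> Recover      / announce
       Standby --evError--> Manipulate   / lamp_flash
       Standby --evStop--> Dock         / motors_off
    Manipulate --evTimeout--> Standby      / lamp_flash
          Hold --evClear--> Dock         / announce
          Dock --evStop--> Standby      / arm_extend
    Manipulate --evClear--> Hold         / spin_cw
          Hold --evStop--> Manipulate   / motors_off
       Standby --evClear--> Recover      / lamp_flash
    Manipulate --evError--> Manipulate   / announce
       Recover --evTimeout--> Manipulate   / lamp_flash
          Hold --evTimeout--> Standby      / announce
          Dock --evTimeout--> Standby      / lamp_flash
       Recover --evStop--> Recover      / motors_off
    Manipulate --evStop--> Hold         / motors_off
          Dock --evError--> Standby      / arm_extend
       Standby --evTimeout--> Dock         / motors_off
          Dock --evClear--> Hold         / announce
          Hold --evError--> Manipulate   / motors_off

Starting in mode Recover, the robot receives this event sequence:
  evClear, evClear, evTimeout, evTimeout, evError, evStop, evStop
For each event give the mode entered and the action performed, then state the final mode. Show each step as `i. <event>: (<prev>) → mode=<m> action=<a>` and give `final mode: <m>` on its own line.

final mode: Manipulate

1. evClear: (Recover) → mode=Standby action=announce
2. evClear: (Standby) → mode=Recover action=lamp_flash
3. evTimeout: (Recover) → mode=Manipulate action=lamp_flash
4. evTimeout: (Manipulate) → mode=Standby action=lamp_flash
5. evError: (Standby) → mode=Manipulate action=lamp_flash
6. evStop: (Manipulate) → mode=Hold action=motors_off
7. evStop: (Hold) → mode=Manipulate action=motors_off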